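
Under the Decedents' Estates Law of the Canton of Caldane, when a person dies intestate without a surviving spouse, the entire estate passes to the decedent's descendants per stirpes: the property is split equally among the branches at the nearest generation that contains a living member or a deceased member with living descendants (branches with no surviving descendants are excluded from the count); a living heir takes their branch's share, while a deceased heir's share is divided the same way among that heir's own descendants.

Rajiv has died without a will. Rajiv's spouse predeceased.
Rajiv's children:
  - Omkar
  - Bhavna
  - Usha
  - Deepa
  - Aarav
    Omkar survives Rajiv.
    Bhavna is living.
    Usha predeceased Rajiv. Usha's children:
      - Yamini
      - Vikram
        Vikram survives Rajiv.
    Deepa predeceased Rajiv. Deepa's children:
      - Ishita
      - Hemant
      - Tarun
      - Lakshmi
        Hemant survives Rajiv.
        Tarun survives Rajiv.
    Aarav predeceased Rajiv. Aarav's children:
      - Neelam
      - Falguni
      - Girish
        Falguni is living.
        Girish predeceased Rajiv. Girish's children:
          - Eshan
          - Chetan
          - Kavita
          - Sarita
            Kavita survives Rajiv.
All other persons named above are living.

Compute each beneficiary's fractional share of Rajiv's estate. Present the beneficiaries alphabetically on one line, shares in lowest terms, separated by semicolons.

Bhavna 1/5; Chetan 1/60; Eshan 1/60; Falguni 1/15; Hemant 1/20; Ishita 1/20; Kavita 1/60; Lakshmi 1/20; Neelam 1/15; Omkar 1/5; Sarita 1/60; Tarun 1/20; Vikram 1/10; Yamini 1/10

There is no surviving spouse, so the entire estate passes to Rajiv's descendants per stirpes.
The estate is divided into 5 equal shares of 1/5 among Omkar, Bhavna, Usha, Deepa, Aarav.
Omkar is living and takes 1/5.
Bhavna is living and takes 1/5.
Usha predeceased; the 1/5 allotted to Usha's branch passes to Usha's issue by representation.
The 1/5 is divided into 2 equal shares of 1/10 among Yamini, Vikram.
Yamini is living and takes 1/10.
Vikram is living and takes 1/10.
Deepa predeceased; the 1/5 allotted to Deepa's branch passes to Deepa's issue by representation.
The 1/5 is divided into 4 equal shares of 1/20 among Ishita, Hemant, Tarun, Lakshmi.
Ishita is living and takes 1/20.
Hemant is living and takes 1/20.
Tarun is living and takes 1/20.
Lakshmi is living and takes 1/20.
Aarav predeceased; the 1/5 allotted to Aarav's branch passes to Aarav's issue by representation.
The 1/5 is divided into 3 equal shares of 1/15 among Neelam, Falguni, Girish.
Neelam is living and takes 1/15.
Falguni is living and takes 1/15.
Girish predeceased; the 1/15 allotted to Girish's branch passes to Girish's issue by representation.
The 1/15 is divided into 4 equal shares of 1/60 among Eshan, Chetan, Kavita, Sarita.
Eshan is living and takes 1/60.
Chetan is living and takes 1/60.
Kavita is living and takes 1/60.
Sarita is living and takes 1/60.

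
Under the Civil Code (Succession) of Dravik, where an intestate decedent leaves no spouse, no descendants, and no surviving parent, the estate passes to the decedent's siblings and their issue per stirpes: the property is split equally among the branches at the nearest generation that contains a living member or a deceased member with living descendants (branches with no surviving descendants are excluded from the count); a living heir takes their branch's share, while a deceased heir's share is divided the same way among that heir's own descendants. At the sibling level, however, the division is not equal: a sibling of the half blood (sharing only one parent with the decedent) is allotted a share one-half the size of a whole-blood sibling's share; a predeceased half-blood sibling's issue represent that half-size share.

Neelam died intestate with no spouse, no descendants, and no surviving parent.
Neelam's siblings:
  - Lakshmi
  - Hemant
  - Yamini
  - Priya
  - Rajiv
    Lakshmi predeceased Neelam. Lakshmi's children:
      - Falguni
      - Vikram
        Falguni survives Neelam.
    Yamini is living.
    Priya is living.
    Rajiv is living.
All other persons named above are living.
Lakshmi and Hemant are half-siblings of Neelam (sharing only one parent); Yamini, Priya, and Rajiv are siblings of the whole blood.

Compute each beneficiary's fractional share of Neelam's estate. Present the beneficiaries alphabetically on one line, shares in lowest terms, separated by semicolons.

Falguni 1/16; Hemant 1/8; Priya 1/4; Rajiv 1/4; Vikram 1/16; Yamini 1/4

No spouse, descendants, or parent survives, so the estate passes to Neelam's siblings per stirpes.
Half-blood siblings count for one-half the weight of whole-blood siblings at the initial division.
Dividing 1 in proportion to weights (total weight 4): Lakshmi (weight 1/2) → 1/8; Hemant (weight 1/2) → 1/8; Yamini (weight 1) → 1/4; Priya (weight 1) → 1/4; Rajiv (weight 1) → 1/4.
Lakshmi predeceased; the 1/8 allotted to Lakshmi's branch passes to Lakshmi's issue by representation.
The 1/8 is divided into 2 equal shares of 1/16 among Falguni, Vikram.
Falguni is living and takes 1/16.
Vikram is living and takes 1/16.
Hemant is living and takes 1/8.
Yamini is living and takes 1/4.
Priya is living and takes 1/4.
Rajiv is living and takes 1/4.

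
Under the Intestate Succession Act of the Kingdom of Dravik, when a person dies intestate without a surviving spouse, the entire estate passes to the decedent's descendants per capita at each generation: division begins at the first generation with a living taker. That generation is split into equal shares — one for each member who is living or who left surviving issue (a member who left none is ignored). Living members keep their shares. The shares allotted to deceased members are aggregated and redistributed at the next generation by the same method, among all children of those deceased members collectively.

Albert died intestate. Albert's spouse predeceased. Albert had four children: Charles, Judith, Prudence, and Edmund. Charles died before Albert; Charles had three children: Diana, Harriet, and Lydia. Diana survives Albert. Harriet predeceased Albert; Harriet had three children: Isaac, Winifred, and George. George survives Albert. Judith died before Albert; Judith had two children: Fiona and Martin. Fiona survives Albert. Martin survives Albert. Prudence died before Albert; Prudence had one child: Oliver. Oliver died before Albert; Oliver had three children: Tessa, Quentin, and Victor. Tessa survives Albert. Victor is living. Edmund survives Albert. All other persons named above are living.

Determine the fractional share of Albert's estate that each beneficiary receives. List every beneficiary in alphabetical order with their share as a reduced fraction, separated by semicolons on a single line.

Diana 1/8; Edmund 1/4; Fiona 1/8; George 1/24; Isaac 1/24; Lydia 1/8; Martin 1/8; Quentin 1/24; Tessa 1/24; Victor 1/24; Winifred 1/24

There is no surviving spouse, so the entire estate passes to Albert's descendants per capita at each generation.
At generation 1 (Charles, Judith, Prudence, Edmund) there are 4 shares of (1)/4 = 1/4 each.
Living: Edmund — each takes 1/4.
Deceased: Charles, Judith, and Prudence. Their combined 3/4 is pooled and carried to generation 2.
At generation 2 (Diana, Harriet, Lydia, Fiona, Martin, Oliver) there are 6 shares of (3/4)/6 = 1/8 each.
Living: Diana, Lydia, Fiona, and Martin — each takes 1/8.
Deceased: Harriet and Oliver. Their combined 1/4 is pooled and carried to generation 3.
At generation 3 (Isaac, Winifred, George, Tessa, Quentin, Victor) there are 6 shares of (1/4)/6 = 1/24 each.
Living: Isaac, Winifred, George, Tessa, Quentin, and Victor — each takes 1/24.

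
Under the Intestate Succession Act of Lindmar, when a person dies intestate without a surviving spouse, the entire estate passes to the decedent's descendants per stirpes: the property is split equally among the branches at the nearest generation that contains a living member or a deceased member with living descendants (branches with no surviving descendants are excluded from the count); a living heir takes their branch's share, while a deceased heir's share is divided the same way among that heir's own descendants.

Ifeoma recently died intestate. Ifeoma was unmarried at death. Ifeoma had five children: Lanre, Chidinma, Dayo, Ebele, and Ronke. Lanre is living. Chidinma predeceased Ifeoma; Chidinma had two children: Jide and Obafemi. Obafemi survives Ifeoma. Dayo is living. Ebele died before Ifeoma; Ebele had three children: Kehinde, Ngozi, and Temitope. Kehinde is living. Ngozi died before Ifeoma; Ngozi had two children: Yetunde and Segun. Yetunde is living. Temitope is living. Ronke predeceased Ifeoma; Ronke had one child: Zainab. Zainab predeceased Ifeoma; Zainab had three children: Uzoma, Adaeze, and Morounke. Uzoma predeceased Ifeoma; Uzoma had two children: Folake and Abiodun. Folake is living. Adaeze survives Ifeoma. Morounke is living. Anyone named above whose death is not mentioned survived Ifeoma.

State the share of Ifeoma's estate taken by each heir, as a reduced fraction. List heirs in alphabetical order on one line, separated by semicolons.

There is no surviving spouse, so the entire estate passes to Ifeoma's descendants per stirpes.
The estate is divided into 5 equal shares of 1/5 among Lanre, Chidinma, Dayo, Ebele, Ronke.
Lanre is living and takes 1/5.
Chidinma predeceased; the 1/5 allotted to Chidinma's branch passes to Chidinma's issue by representation.
The 1/5 is divided into 2 equal shares of 1/10 among Jide, Obafemi.
Jide is living and takes 1/10.
Obafemi is living and takes 1/10.
Dayo is living and takes 1/5.
Ebele predeceased; the 1/5 allotted to Ebele's branch passes to Ebele's issue by representation.
The 1/5 is divided into 3 equal shares of 1/15 among Kehinde, Ngozi, Temitope.
Kehinde is living and takes 1/15.
Ngozi predeceased; the 1/15 allotted to Ngozi's branch passes to Ngozi's issue by representation.
The 1/15 is divided into 2 equal shares of 1/30 among Yetunde, Segun.
Yetunde is living and takes 1/30.
Segun is living and takes 1/30.
Temitope is living and takes 1/15.
Ronke predeceased; the 1/5 allotted to Ronke's branch passes to Ronke's issue by representation.
Zainab's line is the sole branch at this level, so the full 1/5 passes to Zainab's issue by representation.
The 1/5 is divided into 3 equal shares of 1/15 among Uzoma, Adaeze, Morounke.
Uzoma predeceased; the 1/15 allotted to Uzoma's branch passes to Uzoma's issue by representation.
The 1/15 is divided into 2 equal shares of 1/30 among Folake, Abiodun.
Folake is living and takes 1/30.
Abiodun is living and takes 1/30.
Adaeze is living and takes 1/15.
Morounke is living and takes 1/15.

Abiodun 1/30; Adaeze 1/15; Dayo 1/5; Folake 1/30; Jide 1/10; Kehinde 1/15; Lanre 1/5; Morounke 1/15; Obafemi 1/10; Segun 1/30; Temitope 1/15; Yetunde 1/30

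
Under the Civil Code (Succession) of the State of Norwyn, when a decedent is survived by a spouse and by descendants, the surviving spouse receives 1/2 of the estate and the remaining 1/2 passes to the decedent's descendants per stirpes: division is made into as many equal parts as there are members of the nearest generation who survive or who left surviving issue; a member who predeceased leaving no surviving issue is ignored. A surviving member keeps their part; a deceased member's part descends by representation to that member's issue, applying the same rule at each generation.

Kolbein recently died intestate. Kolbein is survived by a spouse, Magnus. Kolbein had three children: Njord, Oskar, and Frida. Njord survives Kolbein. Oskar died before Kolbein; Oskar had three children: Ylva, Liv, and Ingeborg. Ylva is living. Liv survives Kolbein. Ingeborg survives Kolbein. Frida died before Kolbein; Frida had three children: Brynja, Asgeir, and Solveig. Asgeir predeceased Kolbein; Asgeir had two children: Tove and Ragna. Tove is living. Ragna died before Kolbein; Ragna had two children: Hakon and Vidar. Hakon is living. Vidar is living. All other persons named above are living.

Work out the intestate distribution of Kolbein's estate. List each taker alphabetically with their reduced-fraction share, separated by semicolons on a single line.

Brynja 1/18; Hakon 1/72; Ingeborg 1/18; Liv 1/18; Magnus 1/2; Njord 1/6; Solveig 1/18; Tove 1/36; Vidar 1/72; Ylva 1/18

Magnus, as surviving spouse, takes 1/2.
The remaining 1/2 passes to Kolbein's descendants per stirpes.
The 1/2 is divided into 3 equal shares of 1/6 among Njord, Oskar, Frida.
Njord is living and takes 1/6.
Oskar predeceased; the 1/6 allotted to Oskar's branch passes to Oskar's issue by representation.
The 1/6 is divided into 3 equal shares of 1/18 among Ylva, Liv, Ingeborg.
Ylva is living and takes 1/18.
Liv is living and takes 1/18.
Ingeborg is living and takes 1/18.
Frida predeceased; the 1/6 allotted to Frida's branch passes to Frida's issue by representation.
The 1/6 is divided into 3 equal shares of 1/18 among Brynja, Asgeir, Solveig.
Brynja is living and takes 1/18.
Asgeir predeceased; the 1/18 allotted to Asgeir's branch passes to Asgeir's issue by representation.
The 1/18 is divided into 2 equal shares of 1/36 among Tove, Ragna.
Tove is living and takes 1/36.
Ragna predeceased; the 1/36 allotted to Ragna's branch passes to Ragna's issue by representation.
The 1/36 is divided into 2 equal shares of 1/72 among Hakon, Vidar.
Hakon is living and takes 1/72.
Vidar is living and takes 1/72.
Solveig is living and takes 1/18.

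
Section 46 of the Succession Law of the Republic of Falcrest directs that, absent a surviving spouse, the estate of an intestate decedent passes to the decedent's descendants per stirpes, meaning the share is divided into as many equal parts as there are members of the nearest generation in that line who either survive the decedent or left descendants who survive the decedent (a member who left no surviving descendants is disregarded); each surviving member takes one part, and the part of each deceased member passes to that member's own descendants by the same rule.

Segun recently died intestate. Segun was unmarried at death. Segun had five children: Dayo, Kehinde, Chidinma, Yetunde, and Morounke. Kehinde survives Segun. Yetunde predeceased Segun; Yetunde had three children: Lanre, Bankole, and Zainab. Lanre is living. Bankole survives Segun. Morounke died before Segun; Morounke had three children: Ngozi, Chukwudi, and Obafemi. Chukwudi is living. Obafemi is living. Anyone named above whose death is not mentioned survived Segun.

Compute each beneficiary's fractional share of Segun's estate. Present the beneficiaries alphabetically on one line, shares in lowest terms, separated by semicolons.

Bankole 1/15; Chidinma 1/5; Chukwudi 1/15; Dayo 1/5; Kehinde 1/5; Lanre 1/15; Ngozi 1/15; Obafemi 1/15; Zainab 1/15

There is no surviving spouse, so the entire estate passes to Segun's descendants per stirpes.
The estate is divided into 5 equal shares of 1/5 among Dayo, Kehinde, Chidinma, Yetunde, Morounke.
Dayo is living and takes 1/5.
Kehinde is living and takes 1/5.
Chidinma is living and takes 1/5.
Yetunde predeceased; the 1/5 allotted to Yetunde's branch passes to Yetunde's issue by representation.
The 1/5 is divided into 3 equal shares of 1/15 among Lanre, Bankole, Zainab.
Lanre is living and takes 1/15.
Bankole is living and takes 1/15.
Zainab is living and takes 1/15.
Morounke predeceased; the 1/5 allotted to Morounke's branch passes to Morounke's issue by representation.
The 1/5 is divided into 3 equal shares of 1/15 among Ngozi, Chukwudi, Obafemi.
Ngozi is living and takes 1/15.
Chukwudi is living and takes 1/15.
Obafemi is living and takes 1/15.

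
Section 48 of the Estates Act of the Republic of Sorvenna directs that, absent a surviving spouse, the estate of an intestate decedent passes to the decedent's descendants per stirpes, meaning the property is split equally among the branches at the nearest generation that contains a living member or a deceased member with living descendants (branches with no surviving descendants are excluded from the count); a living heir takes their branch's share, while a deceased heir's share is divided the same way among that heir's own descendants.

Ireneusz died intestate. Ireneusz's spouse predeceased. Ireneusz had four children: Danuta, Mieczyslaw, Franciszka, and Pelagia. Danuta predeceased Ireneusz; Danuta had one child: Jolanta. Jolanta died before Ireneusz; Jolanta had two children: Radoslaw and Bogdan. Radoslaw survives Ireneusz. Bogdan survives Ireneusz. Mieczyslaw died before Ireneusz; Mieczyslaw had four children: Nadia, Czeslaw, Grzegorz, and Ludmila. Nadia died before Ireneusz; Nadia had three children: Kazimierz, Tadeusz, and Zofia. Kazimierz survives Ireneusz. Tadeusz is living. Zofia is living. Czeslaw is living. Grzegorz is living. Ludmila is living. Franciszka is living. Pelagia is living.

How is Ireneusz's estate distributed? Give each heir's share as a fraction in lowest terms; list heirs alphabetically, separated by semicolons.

Bogdan 1/8; Czeslaw 1/16; Franciszka 1/4; Grzegorz 1/16; Kazimierz 1/48; Ludmila 1/16; Pelagia 1/4; Radoslaw 1/8; Tadeusz 1/48; Zofia 1/48

There is no surviving spouse, so the entire estate passes to Ireneusz's descendants per stirpes.
The estate is divided into 4 equal shares of 1/4 among Danuta, Mieczyslaw, Franciszka, Pelagia.
Danuta predeceased; the 1/4 allotted to Danuta's branch passes to Danuta's issue by representation.
Jolanta's line is the sole branch at this level, so the full 1/4 passes to Jolanta's issue by representation.
The 1/4 is divided into 2 equal shares of 1/8 among Radoslaw, Bogdan.
Radoslaw is living and takes 1/8.
Bogdan is living and takes 1/8.
Mieczyslaw predeceased; the 1/4 allotted to Mieczyslaw's branch passes to Mieczyslaw's issue by representation.
The 1/4 is divided into 4 equal shares of 1/16 among Nadia, Czeslaw, Grzegorz, Ludmila.
Nadia predeceased; the 1/16 allotted to Nadia's branch passes to Nadia's issue by representation.
The 1/16 is divided into 3 equal shares of 1/48 among Kazimierz, Tadeusz, Zofia.
Kazimierz is living and takes 1/48.
Tadeusz is living and takes 1/48.
Zofia is living and takes 1/48.
Czeslaw is living and takes 1/16.
Grzegorz is living and takes 1/16.
Ludmila is living and takes 1/16.
Franciszka is living and takes 1/4.
Pelagia is living and takes 1/4.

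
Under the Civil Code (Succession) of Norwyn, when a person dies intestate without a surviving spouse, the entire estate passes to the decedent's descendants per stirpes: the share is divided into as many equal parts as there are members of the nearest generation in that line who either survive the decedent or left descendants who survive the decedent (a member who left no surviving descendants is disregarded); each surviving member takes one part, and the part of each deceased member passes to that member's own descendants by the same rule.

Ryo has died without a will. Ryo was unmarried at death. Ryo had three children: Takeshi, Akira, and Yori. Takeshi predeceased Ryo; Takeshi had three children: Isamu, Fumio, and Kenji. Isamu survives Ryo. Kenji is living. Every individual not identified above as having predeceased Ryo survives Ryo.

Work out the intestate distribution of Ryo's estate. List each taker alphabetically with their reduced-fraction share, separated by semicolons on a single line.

There is no surviving spouse, so the entire estate passes to Ryo's descendants per stirpes.
The estate is divided into 3 equal shares of 1/3 among Takeshi, Akira, Yori.
Takeshi predeceased; the 1/3 allotted to Takeshi's branch passes to Takeshi's issue by representation.
The 1/3 is divided into 3 equal shares of 1/9 among Isamu, Fumio, Kenji.
Isamu is living and takes 1/9.
Fumio is living and takes 1/9.
Kenji is living and takes 1/9.
Akira is living and takes 1/3.
Yori is living and takes 1/3.

Akira 1/3; Fumio 1/9; Isamu 1/9; Kenji 1/9; Yori 1/3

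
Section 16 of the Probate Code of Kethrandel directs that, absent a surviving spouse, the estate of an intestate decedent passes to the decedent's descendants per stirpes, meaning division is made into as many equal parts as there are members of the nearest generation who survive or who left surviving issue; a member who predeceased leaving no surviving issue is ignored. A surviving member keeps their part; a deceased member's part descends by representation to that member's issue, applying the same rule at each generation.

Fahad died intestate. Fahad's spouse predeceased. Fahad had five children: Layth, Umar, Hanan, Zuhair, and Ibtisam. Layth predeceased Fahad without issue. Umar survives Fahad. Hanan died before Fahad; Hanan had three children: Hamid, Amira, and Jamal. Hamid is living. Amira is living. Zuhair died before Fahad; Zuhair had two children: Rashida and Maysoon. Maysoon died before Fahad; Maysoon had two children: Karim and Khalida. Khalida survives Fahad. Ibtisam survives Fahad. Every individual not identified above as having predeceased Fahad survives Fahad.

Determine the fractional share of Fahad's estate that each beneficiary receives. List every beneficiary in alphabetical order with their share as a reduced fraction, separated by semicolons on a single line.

There is no surviving spouse, so the entire estate passes to Fahad's descendants per stirpes.
Layth left no surviving issue, so that branch lapses and is disregarded.
The estate is divided into 4 equal shares of 1/4 among Umar, Hanan, Zuhair, Ibtisam.
Umar is living and takes 1/4.
Hanan predeceased; the 1/4 allotted to Hanan's branch passes to Hanan's issue by representation.
The 1/4 is divided into 3 equal shares of 1/12 among Hamid, Amira, Jamal.
Hamid is living and takes 1/12.
Amira is living and takes 1/12.
Jamal is living and takes 1/12.
Zuhair predeceased; the 1/4 allotted to Zuhair's branch passes to Zuhair's issue by representation.
The 1/4 is divided into 2 equal shares of 1/8 among Rashida, Maysoon.
Rashida is living and takes 1/8.
Maysoon predeceased; the 1/8 allotted to Maysoon's branch passes to Maysoon's issue by representation.
The 1/8 is divided into 2 equal shares of 1/16 among Karim, Khalida.
Karim is living and takes 1/16.
Khalida is living and takes 1/16.
Ibtisam is living and takes 1/4.

Amira 1/12; Hamid 1/12; Ibtisam 1/4; Jamal 1/12; Karim 1/16; Khalida 1/16; Rashida 1/8; Umar 1/4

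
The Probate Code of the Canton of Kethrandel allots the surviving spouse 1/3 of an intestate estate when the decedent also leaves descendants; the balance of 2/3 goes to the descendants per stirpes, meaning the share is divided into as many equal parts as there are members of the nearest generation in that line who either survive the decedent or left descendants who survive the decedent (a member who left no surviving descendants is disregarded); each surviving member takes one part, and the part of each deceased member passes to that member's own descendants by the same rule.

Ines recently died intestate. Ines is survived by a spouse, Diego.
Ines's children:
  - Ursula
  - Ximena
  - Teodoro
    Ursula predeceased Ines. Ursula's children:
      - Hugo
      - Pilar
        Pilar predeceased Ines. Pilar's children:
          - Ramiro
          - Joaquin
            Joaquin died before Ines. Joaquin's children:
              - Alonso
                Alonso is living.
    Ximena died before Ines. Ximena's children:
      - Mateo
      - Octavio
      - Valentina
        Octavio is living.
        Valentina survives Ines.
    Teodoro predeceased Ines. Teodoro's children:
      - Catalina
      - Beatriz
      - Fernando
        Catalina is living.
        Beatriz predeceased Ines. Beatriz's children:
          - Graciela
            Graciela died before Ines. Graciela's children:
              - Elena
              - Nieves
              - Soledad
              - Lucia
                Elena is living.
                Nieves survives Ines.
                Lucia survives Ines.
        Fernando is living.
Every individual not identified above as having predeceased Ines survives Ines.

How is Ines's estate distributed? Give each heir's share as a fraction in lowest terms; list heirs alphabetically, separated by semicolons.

Alonso 1/18; Catalina 2/27; Diego 1/3; Elena 1/54; Fernando 2/27; Hugo 1/9; Lucia 1/54; Mateo 2/27; Nieves 1/54; Octavio 2/27; Ramiro 1/18; Soledad 1/54; Valentina 2/27

Diego, as surviving spouse, takes 1/3.
The remaining 2/3 passes to Ines's descendants per stirpes.
The 2/3 is divided into 3 equal shares of 2/9 among Ursula, Ximena, Teodoro.
Ursula predeceased; the 2/9 allotted to Ursula's branch passes to Ursula's issue by representation.
The 2/9 is divided into 2 equal shares of 1/9 among Hugo, Pilar.
Hugo is living and takes 1/9.
Pilar predeceased; the 1/9 allotted to Pilar's branch passes to Pilar's issue by representation.
The 1/9 is divided into 2 equal shares of 1/18 among Ramiro, Joaquin.
Ramiro is living and takes 1/18.
Joaquin predeceased; the 1/18 allotted to Joaquin's branch passes to Joaquin's issue by representation.
Alonso is the sole taker at this level and receives the full 1/18.
Ximena predeceased; the 2/9 allotted to Ximena's branch passes to Ximena's issue by representation.
The 2/9 is divided into 3 equal shares of 2/27 among Mateo, Octavio, Valentina.
Mateo is living and takes 2/27.
Octavio is living and takes 2/27.
Valentina is living and takes 2/27.
Teodoro predeceased; the 2/9 allotted to Teodoro's branch passes to Teodoro's issue by representation.
The 2/9 is divided into 3 equal shares of 2/27 among Catalina, Beatriz, Fernando.
Catalina is living and takes 2/27.
Beatriz predeceased; the 2/27 allotted to Beatriz's branch passes to Beatriz's issue by representation.
Graciela's line is the sole branch at this level, so the full 2/27 passes to Graciela's issue by representation.
The 2/27 is divided into 4 equal shares of 1/54 among Elena, Nieves, Soledad, Lucia.
Elena is living and takes 1/54.
Nieves is living and takes 1/54.
Soledad is living and takes 1/54.
Lucia is living and takes 1/54.
Fernando is living and takes 2/27.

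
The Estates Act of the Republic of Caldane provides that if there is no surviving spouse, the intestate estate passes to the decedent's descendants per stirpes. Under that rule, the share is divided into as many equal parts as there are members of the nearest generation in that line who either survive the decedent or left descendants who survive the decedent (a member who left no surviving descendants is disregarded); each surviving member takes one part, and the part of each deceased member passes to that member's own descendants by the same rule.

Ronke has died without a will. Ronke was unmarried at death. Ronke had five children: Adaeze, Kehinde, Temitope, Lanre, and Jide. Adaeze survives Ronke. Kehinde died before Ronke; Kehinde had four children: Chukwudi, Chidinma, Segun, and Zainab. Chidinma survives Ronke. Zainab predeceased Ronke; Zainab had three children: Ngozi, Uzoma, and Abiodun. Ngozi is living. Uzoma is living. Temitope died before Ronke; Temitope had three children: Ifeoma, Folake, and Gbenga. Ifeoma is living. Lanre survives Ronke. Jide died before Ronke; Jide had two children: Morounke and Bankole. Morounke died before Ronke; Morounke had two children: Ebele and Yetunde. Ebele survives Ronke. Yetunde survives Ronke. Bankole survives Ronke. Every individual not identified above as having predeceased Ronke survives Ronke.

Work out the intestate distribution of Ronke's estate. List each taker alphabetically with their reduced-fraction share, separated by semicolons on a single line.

Abiodun 1/60; Adaeze 1/5; Bankole 1/10; Chidinma 1/20; Chukwudi 1/20; Ebele 1/20; Folake 1/15; Gbenga 1/15; Ifeoma 1/15; Lanre 1/5; Ngozi 1/60; Segun 1/20; Uzoma 1/60; Yetunde 1/20

There is no surviving spouse, so the entire estate passes to Ronke's descendants per stirpes.
The estate is divided into 5 equal shares of 1/5 among Adaeze, Kehinde, Temitope, Lanre, Jide.
Adaeze is living and takes 1/5.
Kehinde predeceased; the 1/5 allotted to Kehinde's branch passes to Kehinde's issue by representation.
The 1/5 is divided into 4 equal shares of 1/20 among Chukwudi, Chidinma, Segun, Zainab.
Chukwudi is living and takes 1/20.
Chidinma is living and takes 1/20.
Segun is living and takes 1/20.
Zainab predeceased; the 1/20 allotted to Zainab's branch passes to Zainab's issue by representation.
The 1/20 is divided into 3 equal shares of 1/60 among Ngozi, Uzoma, Abiodun.
Ngozi is living and takes 1/60.
Uzoma is living and takes 1/60.
Abiodun is living and takes 1/60.
Temitope predeceased; the 1/5 allotted to Temitope's branch passes to Temitope's issue by representation.
The 1/5 is divided into 3 equal shares of 1/15 among Ifeoma, Folake, Gbenga.
Ifeoma is living and takes 1/15.
Folake is living and takes 1/15.
Gbenga is living and takes 1/15.
Lanre is living and takes 1/5.
Jide predeceased; the 1/5 allotted to Jide's branch passes to Jide's issue by representation.
The 1/5 is divided into 2 equal shares of 1/10 among Morounke, Bankole.
Morounke predeceased; the 1/10 allotted to Morounke's branch passes to Morounke's issue by representation.
The 1/10 is divided into 2 equal shares of 1/20 among Ebele, Yetunde.
Ebele is living and takes 1/20.
Yetunde is living and takes 1/20.
Bankole is living and takes 1/10.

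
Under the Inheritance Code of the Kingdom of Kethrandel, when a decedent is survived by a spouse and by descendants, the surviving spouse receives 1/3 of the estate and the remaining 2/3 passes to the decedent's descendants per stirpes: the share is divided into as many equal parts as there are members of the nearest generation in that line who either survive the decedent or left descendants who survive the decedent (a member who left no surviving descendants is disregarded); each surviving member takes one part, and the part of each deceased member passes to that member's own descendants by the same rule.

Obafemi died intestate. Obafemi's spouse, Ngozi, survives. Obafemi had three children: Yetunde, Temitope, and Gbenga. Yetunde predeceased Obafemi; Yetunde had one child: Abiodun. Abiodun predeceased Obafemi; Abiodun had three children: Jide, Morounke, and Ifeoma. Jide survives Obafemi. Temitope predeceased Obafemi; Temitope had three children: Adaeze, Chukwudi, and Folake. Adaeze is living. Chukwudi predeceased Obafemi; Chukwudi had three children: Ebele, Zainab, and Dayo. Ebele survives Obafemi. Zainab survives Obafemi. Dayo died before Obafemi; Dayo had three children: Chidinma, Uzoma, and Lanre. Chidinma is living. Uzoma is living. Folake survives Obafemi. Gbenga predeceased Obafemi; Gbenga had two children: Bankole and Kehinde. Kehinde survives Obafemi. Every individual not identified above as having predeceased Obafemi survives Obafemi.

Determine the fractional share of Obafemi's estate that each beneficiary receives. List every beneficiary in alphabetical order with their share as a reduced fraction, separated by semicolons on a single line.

Adaeze 2/27; Bankole 1/9; Chidinma 2/243; Ebele 2/81; Folake 2/27; Ifeoma 2/27; Jide 2/27; Kehinde 1/9; Lanre 2/243; Morounke 2/27; Ngozi 1/3; Uzoma 2/243; Zainab 2/81

Ngozi, as surviving spouse, takes 1/3.
The remaining 2/3 passes to Obafemi's descendants per stirpes.
The 2/3 is divided into 3 equal shares of 2/9 among Yetunde, Temitope, Gbenga.
Yetunde predeceased; the 2/9 allotted to Yetunde's branch passes to Yetunde's issue by representation.
Abiodun's line is the sole branch at this level, so the full 2/9 passes to Abiodun's issue by representation.
The 2/9 is divided into 3 equal shares of 2/27 among Jide, Morounke, Ifeoma.
Jide is living and takes 2/27.
Morounke is living and takes 2/27.
Ifeoma is living and takes 2/27.
Temitope predeceased; the 2/9 allotted to Temitope's branch passes to Temitope's issue by representation.
The 2/9 is divided into 3 equal shares of 2/27 among Adaeze, Chukwudi, Folake.
Adaeze is living and takes 2/27.
Chukwudi predeceased; the 2/27 allotted to Chukwudi's branch passes to Chukwudi's issue by representation.
The 2/27 is divided into 3 equal shares of 2/81 among Ebele, Zainab, Dayo.
Ebele is living and takes 2/81.
Zainab is living and takes 2/81.
Dayo predeceased; the 2/81 allotted to Dayo's branch passes to Dayo's issue by representation.
The 2/81 is divided into 3 equal shares of 2/243 among Chidinma, Uzoma, Lanre.
Chidinma is living and takes 2/243.
Uzoma is living and takes 2/243.
Lanre is living and takes 2/243.
Folake is living and takes 2/27.
Gbenga predeceased; the 2/9 allotted to Gbenga's branch passes to Gbenga's issue by representation.
The 2/9 is divided into 2 equal shares of 1/9 among Bankole, Kehinde.
Bankole is living and takes 1/9.
Kehinde is living and takes 1/9.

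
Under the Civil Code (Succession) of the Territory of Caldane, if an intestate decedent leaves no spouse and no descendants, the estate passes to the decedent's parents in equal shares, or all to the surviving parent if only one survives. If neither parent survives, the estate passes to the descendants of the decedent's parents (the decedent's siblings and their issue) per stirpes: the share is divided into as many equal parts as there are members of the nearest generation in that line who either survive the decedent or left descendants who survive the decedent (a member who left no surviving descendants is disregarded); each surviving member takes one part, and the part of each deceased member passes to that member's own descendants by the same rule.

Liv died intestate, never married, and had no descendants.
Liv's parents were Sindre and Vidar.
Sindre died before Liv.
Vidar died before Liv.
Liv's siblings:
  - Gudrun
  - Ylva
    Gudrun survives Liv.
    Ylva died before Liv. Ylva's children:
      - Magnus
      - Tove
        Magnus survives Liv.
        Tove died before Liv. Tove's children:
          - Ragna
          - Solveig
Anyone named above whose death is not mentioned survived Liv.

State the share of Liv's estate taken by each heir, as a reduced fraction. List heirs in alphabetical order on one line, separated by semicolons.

Neither parent survives and there are no descendants, so the estate passes to Liv's siblings and their issue per stirpes.
The estate is divided into 2 equal shares of 1/2 among Gudrun, Ylva.
Gudrun is living and takes 1/2.
Ylva predeceased; the 1/2 allotted to Ylva's branch passes to Ylva's issue by representation.
The 1/2 is divided into 2 equal shares of 1/4 among Magnus, Tove.
Magnus is living and takes 1/4.
Tove predeceased; the 1/4 allotted to Tove's branch passes to Tove's issue by representation.
The 1/4 is divided into 2 equal shares of 1/8 among Ragna, Solveig.
Ragna is living and takes 1/8.
Solveig is living and takes 1/8.

Gudrun 1/2; Magnus 1/4; Ragna 1/8; Solveig 1/8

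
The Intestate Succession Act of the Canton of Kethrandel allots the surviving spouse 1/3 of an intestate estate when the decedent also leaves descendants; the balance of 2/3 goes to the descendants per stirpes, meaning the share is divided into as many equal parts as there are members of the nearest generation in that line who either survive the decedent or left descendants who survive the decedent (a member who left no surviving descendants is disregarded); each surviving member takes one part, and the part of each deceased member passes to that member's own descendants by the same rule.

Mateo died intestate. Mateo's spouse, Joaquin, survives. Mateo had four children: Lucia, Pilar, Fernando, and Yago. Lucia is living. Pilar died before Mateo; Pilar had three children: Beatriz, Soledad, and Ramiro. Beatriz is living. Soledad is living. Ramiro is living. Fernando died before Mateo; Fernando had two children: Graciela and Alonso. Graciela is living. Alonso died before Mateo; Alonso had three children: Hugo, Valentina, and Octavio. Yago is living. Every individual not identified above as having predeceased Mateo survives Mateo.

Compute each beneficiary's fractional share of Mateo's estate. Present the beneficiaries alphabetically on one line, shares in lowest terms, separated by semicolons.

Joaquin, as surviving spouse, takes 1/3.
The remaining 2/3 passes to Mateo's descendants per stirpes.
The 2/3 is divided into 4 equal shares of 1/6 among Lucia, Pilar, Fernando, Yago.
Lucia is living and takes 1/6.
Pilar predeceased; the 1/6 allotted to Pilar's branch passes to Pilar's issue by representation.
The 1/6 is divided into 3 equal shares of 1/18 among Beatriz, Soledad, Ramiro.
Beatriz is living and takes 1/18.
Soledad is living and takes 1/18.
Ramiro is living and takes 1/18.
Fernando predeceased; the 1/6 allotted to Fernando's branch passes to Fernando's issue by representation.
The 1/6 is divided into 2 equal shares of 1/12 among Graciela, Alonso.
Graciela is living and takes 1/12.
Alonso predeceased; the 1/12 allotted to Alonso's branch passes to Alonso's issue by representation.
The 1/12 is divided into 3 equal shares of 1/36 among Hugo, Valentina, Octavio.
Hugo is living and takes 1/36.
Valentina is living and takes 1/36.
Octavio is living and takes 1/36.
Yago is living and takes 1/6.

Beatriz 1/18; Graciela 1/12; Hugo 1/36; Joaquin 1/3; Lucia 1/6; Octavio 1/36; Ramiro 1/18; Soledad 1/18; Valentina 1/36; Yago 1/6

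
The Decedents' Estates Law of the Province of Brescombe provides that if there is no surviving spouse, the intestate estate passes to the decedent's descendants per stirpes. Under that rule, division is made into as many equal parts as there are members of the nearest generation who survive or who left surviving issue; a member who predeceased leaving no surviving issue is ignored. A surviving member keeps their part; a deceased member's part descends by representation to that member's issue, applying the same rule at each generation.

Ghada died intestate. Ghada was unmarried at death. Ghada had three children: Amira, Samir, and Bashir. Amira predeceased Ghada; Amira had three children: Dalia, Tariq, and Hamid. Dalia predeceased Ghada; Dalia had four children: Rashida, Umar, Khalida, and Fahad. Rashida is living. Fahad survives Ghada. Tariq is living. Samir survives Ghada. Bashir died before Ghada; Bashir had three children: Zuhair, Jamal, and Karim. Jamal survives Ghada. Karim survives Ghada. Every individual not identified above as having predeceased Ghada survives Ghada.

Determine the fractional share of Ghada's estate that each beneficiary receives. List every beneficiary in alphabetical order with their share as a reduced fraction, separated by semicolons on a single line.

There is no surviving spouse, so the entire estate passes to Ghada's descendants per stirpes.
The estate is divided into 3 equal shares of 1/3 among Amira, Samir, Bashir.
Amira predeceased; the 1/3 allotted to Amira's branch passes to Amira's issue by representation.
The 1/3 is divided into 3 equal shares of 1/9 among Dalia, Tariq, Hamid.
Dalia predeceased; the 1/9 allotted to Dalia's branch passes to Dalia's issue by representation.
The 1/9 is divided into 4 equal shares of 1/36 among Rashida, Umar, Khalida, Fahad.
Rashida is living and takes 1/36.
Umar is living and takes 1/36.
Khalida is living and takes 1/36.
Fahad is living and takes 1/36.
Tariq is living and takes 1/9.
Hamid is living and takes 1/9.
Samir is living and takes 1/3.
Bashir predeceased; the 1/3 allotted to Bashir's branch passes to Bashir's issue by representation.
The 1/3 is divided into 3 equal shares of 1/9 among Zuhair, Jamal, Karim.
Zuhair is living and takes 1/9.
Jamal is living and takes 1/9.
Karim is living and takes 1/9.

Fahad 1/36; Hamid 1/9; Jamal 1/9; Karim 1/9; Khalida 1/36; Rashida 1/36; Samir 1/3; Tariq 1/9; Umar 1/36; Zuhair 1/9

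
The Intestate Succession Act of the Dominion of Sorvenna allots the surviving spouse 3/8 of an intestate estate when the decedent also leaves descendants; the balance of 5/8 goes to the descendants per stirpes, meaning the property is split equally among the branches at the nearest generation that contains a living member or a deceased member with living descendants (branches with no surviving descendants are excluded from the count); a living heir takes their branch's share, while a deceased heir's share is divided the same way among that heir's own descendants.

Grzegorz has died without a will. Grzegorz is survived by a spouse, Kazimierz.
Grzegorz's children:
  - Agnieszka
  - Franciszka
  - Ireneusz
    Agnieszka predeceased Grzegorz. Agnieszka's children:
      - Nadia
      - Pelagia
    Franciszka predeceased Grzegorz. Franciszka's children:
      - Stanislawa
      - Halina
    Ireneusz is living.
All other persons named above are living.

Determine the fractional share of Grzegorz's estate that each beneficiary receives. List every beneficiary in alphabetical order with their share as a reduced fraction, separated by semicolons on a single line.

Halina 5/48; Ireneusz 5/24; Kazimierz 3/8; Nadia 5/48; Pelagia 5/48; Stanislawa 5/48

Kazimierz, as surviving spouse, takes 3/8.
The remaining 5/8 passes to Grzegorz's descendants per stirpes.
The 5/8 is divided into 3 equal shares of 5/24 among Agnieszka, Franciszka, Ireneusz.
Agnieszka predeceased; the 5/24 allotted to Agnieszka's branch passes to Agnieszka's issue by representation.
The 5/24 is divided into 2 equal shares of 5/48 among Nadia, Pelagia.
Nadia is living and takes 5/48.
Pelagia is living and takes 5/48.
Franciszka predeceased; the 5/24 allotted to Franciszka's branch passes to Franciszka's issue by representation.
The 5/24 is divided into 2 equal shares of 5/48 among Stanislawa, Halina.
Stanislawa is living and takes 5/48.
Halina is living and takes 5/48.
Ireneusz is living and takes 5/24.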